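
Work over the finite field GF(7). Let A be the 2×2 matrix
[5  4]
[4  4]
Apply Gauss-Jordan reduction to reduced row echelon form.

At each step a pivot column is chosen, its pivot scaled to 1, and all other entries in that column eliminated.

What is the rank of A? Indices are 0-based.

[1] R0 /= 5  ⇒  (1, 5)
     R1 -= 4·R0  ⇒  (0, 5)
[2] R1 /= 5  ⇒  (0, 1)
     R0 -= 5·R1  ⇒  (1, 0)

rank = 2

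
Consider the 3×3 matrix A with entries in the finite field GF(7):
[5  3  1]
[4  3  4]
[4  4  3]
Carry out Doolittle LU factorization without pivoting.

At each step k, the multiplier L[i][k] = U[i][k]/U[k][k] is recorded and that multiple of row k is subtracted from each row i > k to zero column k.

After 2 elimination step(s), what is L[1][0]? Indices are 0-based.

L[1][0] = 5

Step 1: pivot at (0,0) is 5.
  row1 ← row1 − (5)·row0  ⇒  L[1][0]=5, U row1=(0, 2, 6)
  row2 ← row2 − (5)·row0  ⇒  L[2][0]=5, U row2=(0, 3, 5)
Step 2: pivot at (1,1) is 2.
  row2 ← row2 − (5)·row1  ⇒  L[2][1]=5, U row2=(0, 0, 3)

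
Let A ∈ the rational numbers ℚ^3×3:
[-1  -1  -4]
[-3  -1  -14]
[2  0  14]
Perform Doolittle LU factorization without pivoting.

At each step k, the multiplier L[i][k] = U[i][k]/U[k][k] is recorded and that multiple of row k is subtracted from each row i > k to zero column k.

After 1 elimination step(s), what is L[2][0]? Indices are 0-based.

L[2][0] = -2

Step 1: pivot at (0,0) is -1.
  row1 ← row1 − (3)·row0  ⇒  L[1][0]=3, U row1=(0, 2, -2)
  row2 ← row2 − (-2)·row0  ⇒  L[2][0]=-2, U row2=(0, -2, 6)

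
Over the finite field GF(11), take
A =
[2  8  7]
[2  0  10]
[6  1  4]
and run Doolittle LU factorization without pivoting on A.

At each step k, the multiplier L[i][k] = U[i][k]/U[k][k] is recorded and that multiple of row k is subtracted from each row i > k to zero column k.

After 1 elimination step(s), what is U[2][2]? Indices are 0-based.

U[2][2] = 5

k=0: U[0][0]=2
  eliminate (1,0): mult=1, new row 1: (0, 3, 3); set L[1][0]=1
  eliminate (2,0): mult=3, new row 2: (0, 10, 5); set L[2][0]=3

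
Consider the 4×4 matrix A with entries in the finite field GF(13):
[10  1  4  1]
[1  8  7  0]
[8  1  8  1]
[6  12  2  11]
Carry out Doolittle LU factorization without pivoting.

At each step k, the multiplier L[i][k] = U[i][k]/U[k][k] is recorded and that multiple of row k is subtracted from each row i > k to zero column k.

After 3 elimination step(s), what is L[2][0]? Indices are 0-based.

L[2][0] = 6

k=0: U[0][0]=10
  eliminate (1,0): mult=4, new row 1: (0, 4, 4, 9); set L[1][0]=4
  eliminate (2,0): mult=6, new row 2: (0, 8, 10, 8); set L[2][0]=6
  eliminate (3,0): mult=11, new row 3: (0, 1, 10, 0); set L[3][0]=11
k=1: U[1][1]=4
  eliminate (2,1): mult=2, new row 2: (0, 0, 2, 3); set L[2][1]=2
  eliminate (3,1): mult=10, new row 3: (0, 0, 9, 1); set L[3][1]=10
k=2: U[2][2]=2
  eliminate (3,2): mult=11, new row 3: (0, 0, 0, 7); set L[3][2]=11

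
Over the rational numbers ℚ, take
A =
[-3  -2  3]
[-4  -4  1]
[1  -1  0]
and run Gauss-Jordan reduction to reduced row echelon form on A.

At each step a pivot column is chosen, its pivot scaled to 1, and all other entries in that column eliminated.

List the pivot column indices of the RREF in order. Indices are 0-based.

pivot columns: 0, 1, 2

step 1: normalize row 0 (÷-3) = (1, 2/3, -1)
  row 1: subtract -4×row0 = (0, -4/3, -3)
  row 2: subtract 1×row0 = (0, -5/3, 1)
step 2: normalize row 1 (÷-4/3) = (0, 1, 9/4)
  row 0: subtract 2/3×row1 = (1, 0, -5/2)
  row 2: subtract -5/3×row1 = (0, 0, 19/4)
step 3: normalize row 2 (÷19/4) = (0, 0, 1)
  row 0: subtract -5/2×row2 = (1, 0, 0)
  row 1: subtract 9/4×row2 = (0, 1, 0)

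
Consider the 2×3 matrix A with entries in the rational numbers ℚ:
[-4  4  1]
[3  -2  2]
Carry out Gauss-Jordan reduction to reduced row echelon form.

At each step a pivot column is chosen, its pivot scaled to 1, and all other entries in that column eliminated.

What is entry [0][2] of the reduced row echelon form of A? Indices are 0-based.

[1] R0 /= -4  ⇒  (1, -1, -1/4)
     R1 -= 3·R0  ⇒  (0, 1, 11/4)
[2] R1 /= 1  ⇒  (0, 1, 11/4)
     R0 -= -1·R1  ⇒  (1, 0, 5/2)

M[0][2] = 5/2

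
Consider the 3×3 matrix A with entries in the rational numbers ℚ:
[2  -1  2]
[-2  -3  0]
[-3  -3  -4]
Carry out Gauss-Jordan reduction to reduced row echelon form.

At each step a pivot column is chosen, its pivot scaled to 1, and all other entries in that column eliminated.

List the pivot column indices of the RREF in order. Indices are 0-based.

pivot columns: 0, 1, 2

pivot(0,0)=2: scale R0 → (1, -1/2, 1)
  clear (1,0): R1 −= (-2)R0 → (0, -4, 2)
  clear (2,0): R2 −= (-3)R0 → (0, -9/2, -1)
pivot(1,1)=-4: scale R1 → (0, 1, -1/2)
  clear (0,1): R0 −= (-1/2)R1 → (1, 0, 3/4)
  clear (2,1): R2 −= (-9/2)R1 → (0, 0, -13/4)
pivot(2,2)=-13/4: scale R2 → (0, 0, 1)
  clear (0,2): R0 −= (3/4)R2 → (1, 0, 0)
  clear (1,2): R1 −= (-1/2)R2 → (0, 1, 0)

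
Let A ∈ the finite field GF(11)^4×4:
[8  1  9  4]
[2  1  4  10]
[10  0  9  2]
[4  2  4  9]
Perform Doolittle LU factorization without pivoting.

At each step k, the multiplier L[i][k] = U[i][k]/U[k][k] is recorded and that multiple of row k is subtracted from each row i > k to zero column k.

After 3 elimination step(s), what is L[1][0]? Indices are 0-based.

[col 0] pivot 8
  R1 -= 3*R0 → (0, 9, 10, 9)  (L[1][0] := 3)
  R2 -= 4*R0 → (0, 7, 6, 8)  (L[2][0] := 4)
  R3 -= 6*R0 → (0, 7, 5, 7)  (L[3][0] := 6)
[col 1] pivot 9
  R2 -= 2*R1 → (0, 0, 8, 1)  (L[2][1] := 2)
  R3 -= 2*R1 → (0, 0, 7, 0)  (L[3][1] := 2)
[col 2] pivot 8
  R3 -= 5*R2 → (0, 0, 0, 6)  (L[3][2] := 5)

L[1][0] = 3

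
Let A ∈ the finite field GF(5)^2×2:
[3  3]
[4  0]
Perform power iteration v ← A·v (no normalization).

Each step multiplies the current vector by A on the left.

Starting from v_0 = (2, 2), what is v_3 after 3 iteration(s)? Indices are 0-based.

v_0 = (2, 2).
v_1 = A·v_0 = (2, 3).
v_2 = A·v_1 = (0, 3).
v_3 = A·v_2 = (4, 0).

v_3 = (4, 0)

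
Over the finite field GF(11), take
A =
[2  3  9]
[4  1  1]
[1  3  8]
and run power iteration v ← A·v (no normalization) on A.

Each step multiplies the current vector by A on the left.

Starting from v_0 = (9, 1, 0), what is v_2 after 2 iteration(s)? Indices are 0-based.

v_2 = (8, 1, 8)

v_0 = (9, 1, 0).
v_1 = A·v_0 = (10, 4, 1).
v_2 = A·v_1 = (8, 1, 8).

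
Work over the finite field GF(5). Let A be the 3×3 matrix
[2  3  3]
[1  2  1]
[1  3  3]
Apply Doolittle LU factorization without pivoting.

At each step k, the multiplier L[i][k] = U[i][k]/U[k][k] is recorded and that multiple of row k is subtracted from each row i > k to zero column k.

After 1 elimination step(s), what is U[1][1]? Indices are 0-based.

Step 1: pivot at (0,0) is 2.
  row1 ← row1 − (3)·row0  ⇒  L[1][0]=3, U row1=(0, 3, 2)
  row2 ← row2 − (3)·row0  ⇒  L[2][0]=3, U row2=(0, 4, 4)

U[1][1] = 3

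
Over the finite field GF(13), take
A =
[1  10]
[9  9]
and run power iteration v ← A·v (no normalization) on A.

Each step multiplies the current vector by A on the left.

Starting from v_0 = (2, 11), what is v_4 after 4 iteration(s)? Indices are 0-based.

v_4 = (11, 6)

v_0 = (2, 11).
v_1 = A·v_0 = (8, 0).
v_2 = A·v_1 = (8, 7).
v_3 = A·v_2 = (0, 5).
v_4 = A·v_3 = (11, 6).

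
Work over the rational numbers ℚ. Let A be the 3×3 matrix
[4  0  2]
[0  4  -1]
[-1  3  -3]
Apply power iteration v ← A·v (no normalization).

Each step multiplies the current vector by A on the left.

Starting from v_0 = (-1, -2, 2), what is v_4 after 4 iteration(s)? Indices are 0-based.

v_4 = (-476, -402, -53)

v_0 = (-1, -2, 2).
v_1 = A·v_0 = (0, -10, -11).
v_2 = A·v_1 = (-22, -29, 3).
v_3 = A·v_2 = (-82, -119, -74).
v_4 = A·v_3 = (-476, -402, -53).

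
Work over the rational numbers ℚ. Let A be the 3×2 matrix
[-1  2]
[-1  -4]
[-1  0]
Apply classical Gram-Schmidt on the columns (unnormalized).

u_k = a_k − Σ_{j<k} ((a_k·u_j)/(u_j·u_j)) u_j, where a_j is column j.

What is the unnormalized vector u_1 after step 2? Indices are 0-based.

Step 1: u_0 = a_0 = (-1, -1, -1).
Step 2: u_1 = a_1 − (2/3)·u_0 = (8/3, -10/3, 2/3).

u_1 = (8/3, -10/3, 2/3)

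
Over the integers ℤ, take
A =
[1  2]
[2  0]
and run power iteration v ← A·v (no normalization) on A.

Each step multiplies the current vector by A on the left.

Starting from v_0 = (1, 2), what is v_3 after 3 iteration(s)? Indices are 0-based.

v_0 = (1, 2).
v_1 = A·v_0 = (5, 2).
v_2 = A·v_1 = (9, 10).
v_3 = A·v_2 = (29, 18).

v_3 = (29, 18)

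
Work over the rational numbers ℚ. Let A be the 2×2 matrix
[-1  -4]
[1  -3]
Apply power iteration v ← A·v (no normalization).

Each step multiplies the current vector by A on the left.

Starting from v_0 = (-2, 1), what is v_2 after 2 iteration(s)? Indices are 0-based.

v_0 = (-2, 1).
v_1 = A·v_0 = (-2, -5).
v_2 = A·v_1 = (22, 13).

v_2 = (22, 13)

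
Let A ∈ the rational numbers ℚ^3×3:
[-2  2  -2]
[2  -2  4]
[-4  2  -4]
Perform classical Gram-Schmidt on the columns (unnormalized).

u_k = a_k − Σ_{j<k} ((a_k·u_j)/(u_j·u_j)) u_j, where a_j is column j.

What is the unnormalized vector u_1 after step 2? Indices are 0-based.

Step 1: u_0 = a_0 = (-2, 2, -4).
Step 2: u_1 = a_1 − (-2/3)·u_0 = (2/3, -2/3, -2/3).

u_1 = (2/3, -2/3, -2/3)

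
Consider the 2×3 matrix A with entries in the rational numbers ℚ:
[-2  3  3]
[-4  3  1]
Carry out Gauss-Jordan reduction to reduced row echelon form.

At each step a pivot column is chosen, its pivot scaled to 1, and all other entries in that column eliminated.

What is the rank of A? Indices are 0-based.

rank = 2

step 1: normalize row 0 (÷-2) = (1, -3/2, -3/2)
  row 1: subtract -4×row0 = (0, -3, -5)
step 2: normalize row 1 (÷-3) = (0, 1, 5/3)
  row 0: subtract -3/2×row1 = (1, 0, 1)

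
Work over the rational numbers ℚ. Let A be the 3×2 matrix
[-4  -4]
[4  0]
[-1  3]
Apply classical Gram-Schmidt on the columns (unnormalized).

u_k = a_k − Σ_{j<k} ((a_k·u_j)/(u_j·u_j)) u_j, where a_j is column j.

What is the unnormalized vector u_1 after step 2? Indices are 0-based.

u_1 = (-80/33, -52/33, 112/33)

Step 1: u_0 = a_0 = (-4, 4, -1).
Step 2: u_1 = a_1 − (13/33)·u_0 = (-80/33, -52/33, 112/33).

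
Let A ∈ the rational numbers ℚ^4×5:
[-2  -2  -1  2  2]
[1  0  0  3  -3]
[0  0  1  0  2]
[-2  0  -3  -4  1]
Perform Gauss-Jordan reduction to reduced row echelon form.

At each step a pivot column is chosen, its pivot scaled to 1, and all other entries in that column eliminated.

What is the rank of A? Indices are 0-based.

rank = 4

pivot(0,0)=-2: scale R0 → (1, 1, 1/2, -1, -1)
  clear (1,0): R1 −= (1)R0 → (0, -1, -1/2, 4, -2)
  clear (3,0): R3 −= (-2)R0 → (0, 2, -2, -6, -1)
pivot(1,1)=-1: scale R1 → (0, 1, 1/2, -4, 2)
  clear (0,1): R0 −= (1)R1 → (1, 0, 0, 3, -3)
  clear (3,1): R3 −= (2)R1 → (0, 0, -3, 2, -5)
pivot(2,2)=1: scale R2 → (0, 0, 1, 0, 2)
  clear (1,2): R1 −= (1/2)R2 → (0, 1, 0, -4, 1)
  clear (3,2): R3 −= (-3)R2 → (0, 0, 0, 2, 1)
pivot(3,3)=2: scale R3 → (0, 0, 0, 1, 1/2)
  clear (0,3): R0 −= (3)R3 → (1, 0, 0, 0, -9/2)
  clear (1,3): R1 −= (-4)R3 → (0, 1, 0, 0, 3)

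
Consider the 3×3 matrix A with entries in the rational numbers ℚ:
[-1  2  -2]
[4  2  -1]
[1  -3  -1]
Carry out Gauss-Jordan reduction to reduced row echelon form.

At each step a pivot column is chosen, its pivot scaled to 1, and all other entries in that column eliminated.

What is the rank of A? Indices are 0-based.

step 1: normalize row 0 (÷-1) = (1, -2, 2)
  row 1: subtract 4×row0 = (0, 10, -9)
  row 2: subtract 1×row0 = (0, -1, -3)
step 2: normalize row 1 (÷10) = (0, 1, -9/10)
  row 0: subtract -2×row1 = (1, 0, 1/5)
  row 2: subtract -1×row1 = (0, 0, -39/10)
step 3: normalize row 2 (÷-39/10) = (0, 0, 1)
  row 0: subtract 1/5×row2 = (1, 0, 0)
  row 1: subtract -9/10×row2 = (0, 1, 0)

rank = 3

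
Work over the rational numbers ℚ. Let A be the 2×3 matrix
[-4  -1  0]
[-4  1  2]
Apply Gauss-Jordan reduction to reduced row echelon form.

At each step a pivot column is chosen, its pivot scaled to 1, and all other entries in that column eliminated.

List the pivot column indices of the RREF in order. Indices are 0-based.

[1] R0 /= -4  ⇒  (1, 1/4, 0)
     R1 -= -4·R0  ⇒  (0, 2, 2)
[2] R1 /= 2  ⇒  (0, 1, 1)
     R0 -= 1/4·R1  ⇒  (1, 0, -1/4)

pivot columns: 0, 1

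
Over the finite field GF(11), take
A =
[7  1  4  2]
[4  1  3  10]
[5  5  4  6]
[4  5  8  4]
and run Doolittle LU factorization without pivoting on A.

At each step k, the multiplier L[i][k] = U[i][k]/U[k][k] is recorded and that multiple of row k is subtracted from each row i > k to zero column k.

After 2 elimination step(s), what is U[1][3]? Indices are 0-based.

U[1][3] = 1

k=0: U[0][0]=7
  eliminate (1,0): mult=10, new row 1: (0, 2, 7, 1); set L[1][0]=10
  eliminate (2,0): mult=7, new row 2: (0, 9, 9, 3); set L[2][0]=7
  eliminate (3,0): mult=10, new row 3: (0, 6, 1, 6); set L[3][0]=10
k=1: U[1][1]=2
  eliminate (2,1): mult=10, new row 2: (0, 0, 5, 4); set L[2][1]=10
  eliminate (3,1): mult=3, new row 3: (0, 0, 2, 3); set L[3][1]=3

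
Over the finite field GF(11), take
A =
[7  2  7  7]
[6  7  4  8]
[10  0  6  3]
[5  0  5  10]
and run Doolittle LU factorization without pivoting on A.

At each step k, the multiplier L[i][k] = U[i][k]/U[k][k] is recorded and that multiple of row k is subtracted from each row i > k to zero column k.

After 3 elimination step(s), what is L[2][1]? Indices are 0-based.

Step 1: pivot at (0,0) is 7.
  row1 ← row1 − (4)·row0  ⇒  L[1][0]=4, U row1=(0, 10, 9, 2)
  row2 ← row2 − (3)·row0  ⇒  L[2][0]=3, U row2=(0, 5, 7, 4)
  row3 ← row3 − (7)·row0  ⇒  L[3][0]=7, U row3=(0, 8, 0, 5)
Step 2: pivot at (1,1) is 10.
  row2 ← row2 − (6)·row1  ⇒  L[2][1]=6, U row2=(0, 0, 8, 3)
  row3 ← row3 − (3)·row1  ⇒  L[3][1]=3, U row3=(0, 0, 6, 10)
Step 3: pivot at (2,2) is 8.
  row3 ← row3 − (9)·row2  ⇒  L[3][2]=9, U row3=(0, 0, 0, 5)

L[2][1] = 6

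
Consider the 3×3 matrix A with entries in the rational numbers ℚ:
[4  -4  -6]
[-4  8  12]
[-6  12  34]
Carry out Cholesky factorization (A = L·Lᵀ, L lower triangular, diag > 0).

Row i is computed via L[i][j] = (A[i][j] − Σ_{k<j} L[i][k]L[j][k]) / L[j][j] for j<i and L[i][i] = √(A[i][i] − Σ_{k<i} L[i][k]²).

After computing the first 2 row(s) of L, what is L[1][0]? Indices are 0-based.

Step 1: L[0][0] = √(4) = 2.
  L[1][0] = (-4) / L[0][0] = -2.
Step 2: L[1][1] = √(4) = 2.

L[1][0] = -2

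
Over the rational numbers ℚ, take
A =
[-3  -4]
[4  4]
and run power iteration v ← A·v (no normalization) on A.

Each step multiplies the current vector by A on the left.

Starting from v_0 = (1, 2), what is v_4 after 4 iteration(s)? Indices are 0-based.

v_4 = (89, -60)

v_0 = (1, 2).
v_1 = A·v_0 = (-11, 12).
v_2 = A·v_1 = (-15, 4).
v_3 = A·v_2 = (29, -44).
v_4 = A·v_3 = (89, -60).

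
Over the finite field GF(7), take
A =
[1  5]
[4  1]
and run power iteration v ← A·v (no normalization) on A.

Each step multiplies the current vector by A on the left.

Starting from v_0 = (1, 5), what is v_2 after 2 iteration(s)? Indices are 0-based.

v_2 = (1, 1)

v_0 = (1, 5).
v_1 = A·v_0 = (5, 2).
v_2 = A·v_1 = (1, 1).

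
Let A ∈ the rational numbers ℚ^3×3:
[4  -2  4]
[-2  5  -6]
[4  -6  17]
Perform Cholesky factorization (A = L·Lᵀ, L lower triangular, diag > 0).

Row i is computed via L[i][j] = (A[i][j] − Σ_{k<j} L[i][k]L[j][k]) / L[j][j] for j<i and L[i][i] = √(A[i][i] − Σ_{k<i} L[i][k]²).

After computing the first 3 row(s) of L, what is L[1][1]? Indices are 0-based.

Step 1: L[0][0] = √(4) = 2.
  L[1][0] = (-2) / L[0][0] = -1.
Step 2: L[1][1] = √(4) = 2.
  L[2][0] = (4) / L[0][0] = 2.
  L[2][1] = (-4) / L[1][1] = -2.
Step 3: L[2][2] = √(9) = 3.

L[1][1] = 2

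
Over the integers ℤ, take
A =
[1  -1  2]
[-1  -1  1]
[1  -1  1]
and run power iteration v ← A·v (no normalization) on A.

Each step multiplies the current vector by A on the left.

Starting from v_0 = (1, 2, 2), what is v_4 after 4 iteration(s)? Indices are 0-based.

v_4 = (41, -5, 29)

v_0 = (1, 2, 2).
v_1 = A·v_0 = (3, -1, 1).
v_2 = A·v_1 = (6, -1, 5).
v_3 = A·v_2 = (17, 0, 12).
v_4 = A·v_3 = (41, -5, 29).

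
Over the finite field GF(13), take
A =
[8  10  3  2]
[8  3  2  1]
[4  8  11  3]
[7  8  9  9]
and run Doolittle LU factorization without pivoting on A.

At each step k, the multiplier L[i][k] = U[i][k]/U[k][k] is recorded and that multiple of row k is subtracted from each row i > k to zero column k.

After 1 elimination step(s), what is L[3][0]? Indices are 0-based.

[col 0] pivot 8
  R1 -= 1*R0 → (0, 6, 12, 12)  (L[1][0] := 1)
  R2 -= 7*R0 → (0, 3, 3, 2)  (L[2][0] := 7)
  R3 -= 9*R0 → (0, 9, 8, 4)  (L[3][0] := 9)

L[3][0] = 9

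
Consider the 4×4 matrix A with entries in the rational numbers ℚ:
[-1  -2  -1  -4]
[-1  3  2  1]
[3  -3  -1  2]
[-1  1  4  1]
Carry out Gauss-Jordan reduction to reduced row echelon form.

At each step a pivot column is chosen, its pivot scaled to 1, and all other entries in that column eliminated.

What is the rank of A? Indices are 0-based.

rank = 4

[1] R0 /= -1  ⇒  (1, 2, 1, 4)
     R1 -= -1·R0  ⇒  (0, 5, 3, 5)
     R2 -= 3·R0  ⇒  (0, -9, -4, -10)
     R3 -= -1·R0  ⇒  (0, 3, 5, 5)
[2] R1 /= 5  ⇒  (0, 1, 3/5, 1)
     R0 -= 2·R1  ⇒  (1, 0, -1/5, 2)
     R2 -= -9·R1  ⇒  (0, 0, 7/5, -1)
     R3 -= 3·R1  ⇒  (0, 0, 16/5, 2)
[3] R2 /= 7/5  ⇒  (0, 0, 1, -5/7)
     R0 -= -1/5·R2  ⇒  (1, 0, 0, 13/7)
     R1 -= 3/5·R2  ⇒  (0, 1, 0, 10/7)
     R3 -= 16/5·R2  ⇒  (0, 0, 0, 30/7)
[4] R3 /= 30/7  ⇒  (0, 0, 0, 1)
     R0 -= 13/7·R3  ⇒  (1, 0, 0, 0)
     R1 -= 10/7·R3  ⇒  (0, 1, 0, 0)
     R2 -= -5/7·R3  ⇒  (0, 0, 1, 0)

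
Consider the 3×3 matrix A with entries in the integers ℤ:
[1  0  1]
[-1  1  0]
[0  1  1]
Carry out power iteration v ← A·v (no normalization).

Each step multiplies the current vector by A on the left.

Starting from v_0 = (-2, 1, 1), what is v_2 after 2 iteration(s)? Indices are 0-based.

v_0 = (-2, 1, 1).
v_1 = A·v_0 = (-1, 3, 2).
v_2 = A·v_1 = (1, 4, 5).

v_2 = (1, 4, 5)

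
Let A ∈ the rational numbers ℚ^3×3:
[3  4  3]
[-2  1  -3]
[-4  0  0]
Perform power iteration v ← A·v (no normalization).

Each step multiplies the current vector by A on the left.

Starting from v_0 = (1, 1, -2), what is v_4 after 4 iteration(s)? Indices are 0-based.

v_0 = (1, 1, -2).
v_1 = A·v_0 = (1, 5, -4).
v_2 = A·v_1 = (11, 15, -4).
v_3 = A·v_2 = (81, 5, -44).
v_4 = A·v_3 = (131, -25, -324).

v_4 = (131, -25, -324)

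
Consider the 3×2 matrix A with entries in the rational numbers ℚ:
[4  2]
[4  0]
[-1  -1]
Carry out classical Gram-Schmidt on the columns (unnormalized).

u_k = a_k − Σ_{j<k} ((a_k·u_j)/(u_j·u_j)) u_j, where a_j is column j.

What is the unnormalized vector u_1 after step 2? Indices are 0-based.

u_1 = (10/11, -12/11, -8/11)

Step 1: u_0 = a_0 = (4, 4, -1).
Step 2: u_1 = a_1 − (3/11)·u_0 = (10/11, -12/11, -8/11).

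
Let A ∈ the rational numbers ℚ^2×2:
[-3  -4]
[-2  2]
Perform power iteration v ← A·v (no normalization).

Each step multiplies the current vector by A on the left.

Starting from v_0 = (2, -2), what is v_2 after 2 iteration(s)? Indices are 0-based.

v_0 = (2, -2).
v_1 = A·v_0 = (2, -8).
v_2 = A·v_1 = (26, -20).

v_2 = (26, -20)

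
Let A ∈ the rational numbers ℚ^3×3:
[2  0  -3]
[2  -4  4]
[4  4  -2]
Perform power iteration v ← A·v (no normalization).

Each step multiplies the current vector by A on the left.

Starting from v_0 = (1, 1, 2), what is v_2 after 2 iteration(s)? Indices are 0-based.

v_0 = (1, 1, 2).
v_1 = A·v_0 = (-4, 6, 4).
v_2 = A·v_1 = (-20, -16, 0).

v_2 = (-20, -16, 0)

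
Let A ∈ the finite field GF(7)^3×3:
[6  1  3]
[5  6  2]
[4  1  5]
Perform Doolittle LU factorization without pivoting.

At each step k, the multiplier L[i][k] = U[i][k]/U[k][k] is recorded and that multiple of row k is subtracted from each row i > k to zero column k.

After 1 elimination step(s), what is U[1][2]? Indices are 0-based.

k=0: U[0][0]=6
  eliminate (1,0): mult=2, new row 1: (0, 4, 3); set L[1][0]=2
  eliminate (2,0): mult=3, new row 2: (0, 5, 3); set L[2][0]=3

U[1][2] = 3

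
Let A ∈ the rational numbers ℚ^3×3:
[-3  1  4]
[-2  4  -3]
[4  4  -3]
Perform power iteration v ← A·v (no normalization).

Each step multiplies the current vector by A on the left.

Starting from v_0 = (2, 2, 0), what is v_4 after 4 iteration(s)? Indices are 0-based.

v_4 = (2728, -640, -3376)

v_0 = (2, 2, 0).
v_1 = A·v_0 = (-4, 4, 16).
v_2 = A·v_1 = (80, -24, -48).
v_3 = A·v_2 = (-456, -112, 368).
v_4 = A·v_3 = (2728, -640, -3376).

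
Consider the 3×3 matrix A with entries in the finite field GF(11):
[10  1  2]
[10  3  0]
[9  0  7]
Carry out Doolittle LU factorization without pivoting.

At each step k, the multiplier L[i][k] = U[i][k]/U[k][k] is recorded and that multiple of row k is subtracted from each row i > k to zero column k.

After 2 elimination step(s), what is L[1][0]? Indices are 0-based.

L[1][0] = 1

[col 0] pivot 10
  R1 -= 1*R0 → (0, 2, 9)  (L[1][0] := 1)
  R2 -= 2*R0 → (0, 9, 3)  (L[2][0] := 2)
[col 1] pivot 2
  R2 -= 10*R1 → (0, 0, 1)  (L[2][1] := 10)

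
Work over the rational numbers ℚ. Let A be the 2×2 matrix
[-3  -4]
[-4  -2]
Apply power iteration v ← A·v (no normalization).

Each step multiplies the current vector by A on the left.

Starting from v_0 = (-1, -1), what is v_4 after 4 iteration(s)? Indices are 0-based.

v_0 = (-1, -1).
v_1 = A·v_0 = (7, 6).
v_2 = A·v_1 = (-45, -40).
v_3 = A·v_2 = (295, 260).
v_4 = A·v_3 = (-1925, -1700).

v_4 = (-1925, -1700)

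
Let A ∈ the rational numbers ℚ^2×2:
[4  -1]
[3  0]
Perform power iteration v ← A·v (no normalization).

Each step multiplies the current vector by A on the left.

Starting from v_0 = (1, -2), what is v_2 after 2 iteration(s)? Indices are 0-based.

v_2 = (21, 18)

v_0 = (1, -2).
v_1 = A·v_0 = (6, 3).
v_2 = A·v_1 = (21, 18).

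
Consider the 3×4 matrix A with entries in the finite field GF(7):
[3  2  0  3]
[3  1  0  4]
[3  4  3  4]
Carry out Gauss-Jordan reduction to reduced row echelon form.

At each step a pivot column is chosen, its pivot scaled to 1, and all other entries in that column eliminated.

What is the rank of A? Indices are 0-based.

rank = 3

step 1: normalize row 0 (÷3) = (1, 3, 0, 1)
  row 1: subtract 3×row0 = (0, 6, 0, 1)
  row 2: subtract 3×row0 = (0, 2, 3, 1)
step 2: normalize row 1 (÷6) = (0, 1, 0, 6)
  row 0: subtract 3×row1 = (1, 0, 0, 4)
  row 2: subtract 2×row1 = (0, 0, 3, 3)
step 3: normalize row 2 (÷3) = (0, 0, 1, 1)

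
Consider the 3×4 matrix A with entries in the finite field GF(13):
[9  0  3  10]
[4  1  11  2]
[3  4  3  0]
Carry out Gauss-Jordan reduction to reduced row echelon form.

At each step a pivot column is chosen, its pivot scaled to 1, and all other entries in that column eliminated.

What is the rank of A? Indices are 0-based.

step 1: normalize row 0 (÷9) = (1, 0, 9, 4)
  row 1: subtract 4×row0 = (0, 1, 1, 12)
  row 2: subtract 3×row0 = (0, 4, 2, 1)
step 2: normalize row 1 (÷1) = (0, 1, 1, 12)
  row 2: subtract 4×row1 = (0, 0, 11, 5)
step 3: normalize row 2 (÷11) = (0, 0, 1, 4)
  row 0: subtract 9×row2 = (1, 0, 0, 7)
  row 1: subtract 1×row2 = (0, 1, 0, 8)

rank = 3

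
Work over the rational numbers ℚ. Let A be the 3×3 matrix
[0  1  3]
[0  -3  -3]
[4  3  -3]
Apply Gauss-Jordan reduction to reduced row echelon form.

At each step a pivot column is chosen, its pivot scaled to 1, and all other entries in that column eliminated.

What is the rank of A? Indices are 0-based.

step 1: exchange rows 0,2
step 1: normalize row 0 (÷4) = (1, 3/4, -3/4)
step 2: normalize row 1 (÷-3) = (0, 1, 1)
  row 0: subtract 3/4×row1 = (1, 0, -3/2)
  row 2: subtract 1×row1 = (0, 0, 2)
step 3: normalize row 2 (÷2) = (0, 0, 1)
  row 0: subtract -3/2×row2 = (1, 0, 0)
  row 1: subtract 1×row2 = (0, 1, 0)

rank = 3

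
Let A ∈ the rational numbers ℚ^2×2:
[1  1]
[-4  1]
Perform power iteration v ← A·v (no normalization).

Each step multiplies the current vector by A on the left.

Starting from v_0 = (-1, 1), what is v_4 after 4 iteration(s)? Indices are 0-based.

v_0 = (-1, 1).
v_1 = A·v_0 = (0, 5).
v_2 = A·v_1 = (5, 5).
v_3 = A·v_2 = (10, -15).
v_4 = A·v_3 = (-5, -55).

v_4 = (-5, -55)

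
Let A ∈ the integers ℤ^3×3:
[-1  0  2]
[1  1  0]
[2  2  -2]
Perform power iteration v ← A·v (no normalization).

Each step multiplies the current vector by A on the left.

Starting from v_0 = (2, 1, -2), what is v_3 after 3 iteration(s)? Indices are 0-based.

v_0 = (2, 1, -2).
v_1 = A·v_0 = (-6, 3, 10).
v_2 = A·v_1 = (26, -3, -26).
v_3 = A·v_2 = (-78, 23, 98).

v_3 = (-78, 23, 98)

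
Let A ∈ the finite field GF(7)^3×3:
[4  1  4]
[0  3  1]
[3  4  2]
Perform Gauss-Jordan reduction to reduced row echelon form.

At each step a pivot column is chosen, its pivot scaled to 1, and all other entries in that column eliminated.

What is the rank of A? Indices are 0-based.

[1] R0 /= 4  ⇒  (1, 2, 1)
     R2 -= 3·R0  ⇒  (0, 5, 6)
[2] R1 /= 3  ⇒  (0, 1, 5)
     R0 -= 2·R1  ⇒  (1, 0, 5)
     R2 -= 5·R1  ⇒  (0, 0, 2)
[3] R2 /= 2  ⇒  (0, 0, 1)
     R0 -= 5·R2  ⇒  (1, 0, 0)
     R1 -= 5·R2  ⇒  (0, 1, 0)

rank = 3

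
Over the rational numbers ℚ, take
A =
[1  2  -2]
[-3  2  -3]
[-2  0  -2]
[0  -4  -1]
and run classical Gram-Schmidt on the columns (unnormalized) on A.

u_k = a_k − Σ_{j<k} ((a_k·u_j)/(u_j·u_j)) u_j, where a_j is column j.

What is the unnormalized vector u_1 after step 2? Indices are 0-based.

Step 1: u_0 = a_0 = (1, -3, -2, 0).
Step 2: u_1 = a_1 − (-2/7)·u_0 = (16/7, 8/7, -4/7, -4).

u_1 = (16/7, 8/7, -4/7, -4)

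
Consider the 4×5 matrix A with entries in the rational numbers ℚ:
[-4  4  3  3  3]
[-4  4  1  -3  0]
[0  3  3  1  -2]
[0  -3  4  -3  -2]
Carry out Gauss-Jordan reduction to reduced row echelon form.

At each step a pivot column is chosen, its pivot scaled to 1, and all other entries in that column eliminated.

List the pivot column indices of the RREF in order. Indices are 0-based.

[1] R0 /= -4  ⇒  (1, -1, -3/4, -3/4, -3/4)
     R1 -= -4·R0  ⇒  (0, 0, -2, -6, -3)
[2] R1 <-> R2
[2] R1 /= 3  ⇒  (0, 1, 1, 1/3, -2/3)
     R0 -= -1·R1  ⇒  (1, 0, 1/4, -5/12, -17/12)
     R3 -= -3·R1  ⇒  (0, 0, 7, -2, -4)
[3] R2 /= -2  ⇒  (0, 0, 1, 3, 3/2)
     R0 -= 1/4·R2  ⇒  (1, 0, 0, -7/6, -43/24)
     R1 -= 1·R2  ⇒  (0, 1, 0, -8/3, -13/6)
     R3 -= 7·R2  ⇒  (0, 0, 0, -23, -29/2)
[4] R3 /= -23  ⇒  (0, 0, 0, 1, 29/46)
     R0 -= -7/6·R3  ⇒  (1, 0, 0, 0, -583/552)
     R1 -= -8/3·R3  ⇒  (0, 1, 0, 0, -67/138)
     R2 -= 3·R3  ⇒  (0, 0, 1, 0, -9/23)

pivot columns: 0, 1, 2, 3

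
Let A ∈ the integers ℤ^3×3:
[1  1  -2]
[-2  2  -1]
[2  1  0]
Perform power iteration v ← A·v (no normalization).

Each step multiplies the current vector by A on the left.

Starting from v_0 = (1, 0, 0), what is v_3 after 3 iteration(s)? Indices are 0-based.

v_3 = (-13, -6, -18)

v_0 = (1, 0, 0).
v_1 = A·v_0 = (1, -2, 2).
v_2 = A·v_1 = (-5, -8, 0).
v_3 = A·v_2 = (-13, -6, -18).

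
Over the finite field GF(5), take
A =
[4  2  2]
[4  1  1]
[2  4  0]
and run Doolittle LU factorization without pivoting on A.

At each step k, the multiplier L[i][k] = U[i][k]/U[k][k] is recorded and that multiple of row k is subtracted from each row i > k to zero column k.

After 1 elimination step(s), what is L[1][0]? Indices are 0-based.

L[1][0] = 1

[col 0] pivot 4
  R1 -= 1*R0 → (0, 4, 4)  (L[1][0] := 1)
  R2 -= 3*R0 → (0, 3, 4)  (L[2][0] := 3)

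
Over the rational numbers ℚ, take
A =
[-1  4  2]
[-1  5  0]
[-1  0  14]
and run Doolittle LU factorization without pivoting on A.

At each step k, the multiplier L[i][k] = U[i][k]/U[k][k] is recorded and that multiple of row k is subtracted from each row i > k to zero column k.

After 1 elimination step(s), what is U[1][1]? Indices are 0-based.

U[1][1] = 1

k=0: U[0][0]=-1
  eliminate (1,0): mult=1, new row 1: (0, 1, -2); set L[1][0]=1
  eliminate (2,0): mult=1, new row 2: (0, -4, 12); set L[2][0]=1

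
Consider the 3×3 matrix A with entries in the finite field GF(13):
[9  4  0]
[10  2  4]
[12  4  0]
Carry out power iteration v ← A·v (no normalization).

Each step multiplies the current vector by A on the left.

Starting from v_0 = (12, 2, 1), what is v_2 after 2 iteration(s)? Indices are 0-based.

v_2 = (9, 9, 6)

v_0 = (12, 2, 1).
v_1 = A·v_0 = (12, 11, 9).
v_2 = A·v_1 = (9, 9, 6).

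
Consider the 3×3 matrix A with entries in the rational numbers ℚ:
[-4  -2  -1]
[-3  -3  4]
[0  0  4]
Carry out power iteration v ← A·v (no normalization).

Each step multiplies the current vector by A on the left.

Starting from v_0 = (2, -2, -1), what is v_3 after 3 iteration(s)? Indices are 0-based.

v_3 = (-90, -151, -64)

v_0 = (2, -2, -1).
v_1 = A·v_0 = (-3, -4, -4).
v_2 = A·v_1 = (24, 5, -16).
v_3 = A·v_2 = (-90, -151, -64).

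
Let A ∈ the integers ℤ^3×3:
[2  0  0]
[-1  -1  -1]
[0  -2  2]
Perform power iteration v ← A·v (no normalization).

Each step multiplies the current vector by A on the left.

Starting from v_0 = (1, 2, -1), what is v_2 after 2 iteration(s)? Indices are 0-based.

v_2 = (4, 6, -8)

v_0 = (1, 2, -1).
v_1 = A·v_0 = (2, -2, -6).
v_2 = A·v_1 = (4, 6, -8).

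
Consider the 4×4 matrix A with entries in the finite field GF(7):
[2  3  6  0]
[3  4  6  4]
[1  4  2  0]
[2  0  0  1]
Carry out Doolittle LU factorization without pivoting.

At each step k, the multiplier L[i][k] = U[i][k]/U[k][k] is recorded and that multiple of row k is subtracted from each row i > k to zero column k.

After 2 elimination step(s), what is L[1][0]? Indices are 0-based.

k=0: U[0][0]=2
  eliminate (1,0): mult=5, new row 1: (0, 3, 4, 4); set L[1][0]=5
  eliminate (2,0): mult=4, new row 2: (0, 6, 6, 0); set L[2][0]=4
  eliminate (3,0): mult=1, new row 3: (0, 4, 1, 1); set L[3][0]=1
k=1: U[1][1]=3
  eliminate (2,1): mult=2, new row 2: (0, 0, 5, 6); set L[2][1]=2
  eliminate (3,1): mult=6, new row 3: (0, 0, 5, 5); set L[3][1]=6

L[1][0] = 5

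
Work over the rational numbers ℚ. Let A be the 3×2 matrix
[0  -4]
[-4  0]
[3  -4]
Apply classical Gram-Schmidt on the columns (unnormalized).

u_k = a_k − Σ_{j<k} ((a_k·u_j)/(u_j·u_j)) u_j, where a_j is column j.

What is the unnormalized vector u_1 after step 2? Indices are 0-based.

Step 1: u_0 = a_0 = (0, -4, 3).
Step 2: u_1 = a_1 − (-12/25)·u_0 = (-4, -48/25, -64/25).

u_1 = (-4, -48/25, -64/25)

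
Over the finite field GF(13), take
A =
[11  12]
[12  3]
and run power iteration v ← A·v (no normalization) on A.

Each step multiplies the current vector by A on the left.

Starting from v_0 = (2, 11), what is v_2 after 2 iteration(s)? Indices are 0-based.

v_2 = (12, 4)

v_0 = (2, 11).
v_1 = A·v_0 = (11, 5).
v_2 = A·v_1 = (12, 4).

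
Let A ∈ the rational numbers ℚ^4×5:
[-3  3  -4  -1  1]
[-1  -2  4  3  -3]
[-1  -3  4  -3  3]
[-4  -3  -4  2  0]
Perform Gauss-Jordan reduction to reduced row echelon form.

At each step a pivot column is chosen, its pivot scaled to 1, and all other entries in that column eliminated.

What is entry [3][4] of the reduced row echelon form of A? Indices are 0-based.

pivot(0,0)=-3: scale R0 → (1, -1, 4/3, 1/3, -1/3)
  clear (1,0): R1 −= (-1)R0 → (0, -3, 16/3, 10/3, -10/3)
  clear (2,0): R2 −= (-1)R0 → (0, -4, 16/3, -8/3, 8/3)
  clear (3,0): R3 −= (-4)R0 → (0, -7, 4/3, 10/3, -4/3)
pivot(1,1)=-3: scale R1 → (0, 1, -16/9, -10/9, 10/9)
  clear (0,1): R0 −= (-1)R1 → (1, 0, -4/9, -7/9, 7/9)
  clear (2,1): R2 −= (-4)R1 → (0, 0, -16/9, -64/9, 64/9)
  clear (3,1): R3 −= (-7)R1 → (0, 0, -100/9, -40/9, 58/9)
pivot(2,2)=-16/9: scale R2 → (0, 0, 1, 4, -4)
  clear (0,2): R0 −= (-4/9)R2 → (1, 0, 0, 1, -1)
  clear (1,2): R1 −= (-16/9)R2 → (0, 1, 0, 6, -6)
  clear (3,2): R3 −= (-100/9)R2 → (0, 0, 0, 40, -38)
pivot(3,3)=40: scale R3 → (0, 0, 0, 1, -19/20)
  clear (0,3): R0 −= (1)R3 → (1, 0, 0, 0, -1/20)
  clear (1,3): R1 −= (6)R3 → (0, 1, 0, 0, -3/10)
  clear (2,3): R2 −= (4)R3 → (0, 0, 1, 0, -1/5)

M[3][4] = -19/20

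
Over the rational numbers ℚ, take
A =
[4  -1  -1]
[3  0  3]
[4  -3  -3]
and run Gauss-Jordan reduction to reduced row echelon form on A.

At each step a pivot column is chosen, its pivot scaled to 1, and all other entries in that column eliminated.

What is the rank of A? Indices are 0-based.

rank = 3

step 1: normalize row 0 (÷4) = (1, -1/4, -1/4)
  row 1: subtract 3×row0 = (0, 3/4, 15/4)
  row 2: subtract 4×row0 = (0, -2, -2)
step 2: normalize row 1 (÷3/4) = (0, 1, 5)
  row 0: subtract -1/4×row1 = (1, 0, 1)
  row 2: subtract -2×row1 = (0, 0, 8)
step 3: normalize row 2 (÷8) = (0, 0, 1)
  row 0: subtract 1×row2 = (1, 0, 0)
  row 1: subtract 5×row2 = (0, 1, 0)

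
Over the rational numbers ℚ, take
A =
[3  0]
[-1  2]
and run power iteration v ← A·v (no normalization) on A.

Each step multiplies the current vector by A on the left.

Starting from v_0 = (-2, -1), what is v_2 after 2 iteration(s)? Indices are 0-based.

v_2 = (-18, 6)

v_0 = (-2, -1).
v_1 = A·v_0 = (-6, 0).
v_2 = A·v_1 = (-18, 6).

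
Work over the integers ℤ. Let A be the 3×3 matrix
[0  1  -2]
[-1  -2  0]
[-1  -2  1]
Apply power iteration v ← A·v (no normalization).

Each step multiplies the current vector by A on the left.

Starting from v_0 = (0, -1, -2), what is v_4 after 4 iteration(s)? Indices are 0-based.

v_0 = (0, -1, -2).
v_1 = A·v_0 = (3, 2, 0).
v_2 = A·v_1 = (2, -7, -7).
v_3 = A·v_2 = (7, 12, 5).
v_4 = A·v_3 = (2, -31, -26).

v_4 = (2, -31, -26)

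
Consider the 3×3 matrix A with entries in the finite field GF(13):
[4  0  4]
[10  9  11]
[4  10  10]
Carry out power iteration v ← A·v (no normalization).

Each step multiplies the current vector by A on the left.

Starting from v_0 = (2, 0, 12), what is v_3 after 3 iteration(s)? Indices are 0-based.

v_3 = (12, 6, 10)

v_0 = (2, 0, 12).
v_1 = A·v_0 = (4, 9, 11).
v_2 = A·v_1 = (8, 8, 8).
v_3 = A·v_2 = (12, 6, 10).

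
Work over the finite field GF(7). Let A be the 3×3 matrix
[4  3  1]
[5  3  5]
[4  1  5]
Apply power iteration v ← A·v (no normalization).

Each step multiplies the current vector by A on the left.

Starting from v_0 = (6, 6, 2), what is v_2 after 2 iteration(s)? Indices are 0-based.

v_2 = (5, 6, 0)

v_0 = (6, 6, 2).
v_1 = A·v_0 = (2, 2, 5).
v_2 = A·v_1 = (5, 6, 0).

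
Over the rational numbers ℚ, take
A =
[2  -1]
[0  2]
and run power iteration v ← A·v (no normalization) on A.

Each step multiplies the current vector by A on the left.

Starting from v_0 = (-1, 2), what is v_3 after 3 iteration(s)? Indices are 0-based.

v_3 = (-32, 16)

v_0 = (-1, 2).
v_1 = A·v_0 = (-4, 4).
v_2 = A·v_1 = (-12, 8).
v_3 = A·v_2 = (-32, 16).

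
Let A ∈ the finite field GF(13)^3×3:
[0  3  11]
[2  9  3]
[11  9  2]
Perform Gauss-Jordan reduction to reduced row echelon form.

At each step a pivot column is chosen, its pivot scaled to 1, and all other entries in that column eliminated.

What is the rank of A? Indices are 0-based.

rank = 3

pivot(0,0): swap R0↔R1
pivot(0,0)=2: scale R0 → (1, 11, 8)
  clear (2,0): R2 −= (11)R0 → (0, 5, 5)
pivot(1,1)=3: scale R1 → (0, 1, 8)
  clear (0,1): R0 −= (11)R1 → (1, 0, 11)
  clear (2,1): R2 −= (5)R1 → (0, 0, 4)
pivot(2,2)=4: scale R2 → (0, 0, 1)
  clear (0,2): R0 −= (11)R2 → (1, 0, 0)
  clear (1,2): R1 −= (8)R2 → (0, 1, 0)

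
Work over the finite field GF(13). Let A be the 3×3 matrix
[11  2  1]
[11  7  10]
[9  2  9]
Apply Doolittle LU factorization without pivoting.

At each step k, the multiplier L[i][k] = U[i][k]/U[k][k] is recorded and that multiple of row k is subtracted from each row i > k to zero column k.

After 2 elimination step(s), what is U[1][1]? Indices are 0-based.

[col 0] pivot 11
  R1 -= 1*R0 → (0, 5, 9)  (L[1][0] := 1)
  R2 -= 2*R0 → (0, 11, 7)  (L[2][0] := 2)
[col 1] pivot 5
  R2 -= 10*R1 → (0, 0, 8)  (L[2][1] := 10)

U[1][1] = 5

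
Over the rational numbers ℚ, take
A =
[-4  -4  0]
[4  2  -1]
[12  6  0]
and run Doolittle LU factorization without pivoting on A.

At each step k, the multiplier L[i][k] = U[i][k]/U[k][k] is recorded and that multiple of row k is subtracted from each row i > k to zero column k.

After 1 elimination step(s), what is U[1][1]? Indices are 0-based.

Step 1: pivot at (0,0) is -4.
  row1 ← row1 − (-1)·row0  ⇒  L[1][0]=-1, U row1=(0, -2, -1)
  row2 ← row2 − (-3)·row0  ⇒  L[2][0]=-3, U row2=(0, -6, 0)

U[1][1] = -2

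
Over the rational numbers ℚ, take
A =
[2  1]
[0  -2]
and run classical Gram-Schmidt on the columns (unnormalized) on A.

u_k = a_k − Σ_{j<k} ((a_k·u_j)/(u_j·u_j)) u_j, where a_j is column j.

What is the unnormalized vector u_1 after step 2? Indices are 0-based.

Step 1: u_0 = a_0 = (2, 0).
Step 2: u_1 = a_1 − (1/2)·u_0 = (0, -2).

u_1 = (0, -2)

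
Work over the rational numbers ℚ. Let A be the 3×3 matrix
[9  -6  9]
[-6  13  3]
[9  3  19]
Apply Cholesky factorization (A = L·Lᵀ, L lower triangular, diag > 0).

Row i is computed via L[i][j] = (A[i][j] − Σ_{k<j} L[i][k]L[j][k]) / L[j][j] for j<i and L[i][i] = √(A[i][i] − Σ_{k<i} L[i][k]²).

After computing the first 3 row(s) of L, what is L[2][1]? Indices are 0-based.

Step 1: L[0][0] = √(9) = 3.
  L[1][0] = (-6) / L[0][0] = -2.
Step 2: L[1][1] = √(9) = 3.
  L[2][0] = (9) / L[0][0] = 3.
  L[2][1] = (9) / L[1][1] = 3.
Step 3: L[2][2] = √(1) = 1.

L[2][1] = 3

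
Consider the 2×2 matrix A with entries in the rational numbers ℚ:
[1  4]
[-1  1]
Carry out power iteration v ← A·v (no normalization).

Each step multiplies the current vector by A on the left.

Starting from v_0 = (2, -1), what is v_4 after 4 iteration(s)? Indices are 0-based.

v_4 = (34, 31)

v_0 = (2, -1).
v_1 = A·v_0 = (-2, -3).
v_2 = A·v_1 = (-14, -1).
v_3 = A·v_2 = (-18, 13).
v_4 = A·v_3 = (34, 31).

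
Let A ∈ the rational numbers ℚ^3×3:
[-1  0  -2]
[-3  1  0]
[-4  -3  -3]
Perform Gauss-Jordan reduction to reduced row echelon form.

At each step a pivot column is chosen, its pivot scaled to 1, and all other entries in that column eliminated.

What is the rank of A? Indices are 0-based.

pivot(0,0)=-1: scale R0 → (1, 0, 2)
  clear (1,0): R1 −= (-3)R0 → (0, 1, 6)
  clear (2,0): R2 −= (-4)R0 → (0, -3, 5)
pivot(1,1)=1: scale R1 → (0, 1, 6)
  clear (2,1): R2 −= (-3)R1 → (0, 0, 23)
pivot(2,2)=23: scale R2 → (0, 0, 1)
  clear (0,2): R0 −= (2)R2 → (1, 0, 0)
  clear (1,2): R1 −= (6)R2 → (0, 1, 0)

rank = 3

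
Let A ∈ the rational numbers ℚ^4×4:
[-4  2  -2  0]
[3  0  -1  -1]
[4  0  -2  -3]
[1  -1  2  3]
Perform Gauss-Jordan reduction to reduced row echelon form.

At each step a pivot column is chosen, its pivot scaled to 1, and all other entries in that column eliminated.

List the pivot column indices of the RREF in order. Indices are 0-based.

pivot(0,0)=-4: scale R0 → (1, -1/2, 1/2, 0)
  clear (1,0): R1 −= (3)R0 → (0, 3/2, -5/2, -1)
  clear (2,0): R2 −= (4)R0 → (0, 2, -4, -3)
  clear (3,0): R3 −= (1)R0 → (0, -1/2, 3/2, 3)
pivot(1,1)=3/2: scale R1 → (0, 1, -5/3, -2/3)
  clear (0,1): R0 −= (-1/2)R1 → (1, 0, -1/3, -1/3)
  clear (2,1): R2 −= (2)R1 → (0, 0, -2/3, -5/3)
  clear (3,1): R3 −= (-1/2)R1 → (0, 0, 2/3, 8/3)
pivot(2,2)=-2/3: scale R2 → (0, 0, 1, 5/2)
  clear (0,2): R0 −= (-1/3)R2 → (1, 0, 0, 1/2)
  clear (1,2): R1 −= (-5/3)R2 → (0, 1, 0, 7/2)
  clear (3,2): R3 −= (2/3)R2 → (0, 0, 0, 1)
pivot(3,3)=1: scale R3 → (0, 0, 0, 1)
  clear (0,3): R0 −= (1/2)R3 → (1, 0, 0, 0)
  clear (1,3): R1 −= (7/2)R3 → (0, 1, 0, 0)
  clear (2,3): R2 −= (5/2)R3 → (0, 0, 1, 0)

pivot columns: 0, 1, 2, 3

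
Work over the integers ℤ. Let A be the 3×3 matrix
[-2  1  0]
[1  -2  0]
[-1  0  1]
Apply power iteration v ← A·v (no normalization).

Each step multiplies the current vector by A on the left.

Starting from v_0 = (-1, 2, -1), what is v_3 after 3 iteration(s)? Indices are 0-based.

v_3 = (40, -41, 9)

v_0 = (-1, 2, -1).
v_1 = A·v_0 = (4, -5, 0).
v_2 = A·v_1 = (-13, 14, -4).
v_3 = A·v_2 = (40, -41, 9).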